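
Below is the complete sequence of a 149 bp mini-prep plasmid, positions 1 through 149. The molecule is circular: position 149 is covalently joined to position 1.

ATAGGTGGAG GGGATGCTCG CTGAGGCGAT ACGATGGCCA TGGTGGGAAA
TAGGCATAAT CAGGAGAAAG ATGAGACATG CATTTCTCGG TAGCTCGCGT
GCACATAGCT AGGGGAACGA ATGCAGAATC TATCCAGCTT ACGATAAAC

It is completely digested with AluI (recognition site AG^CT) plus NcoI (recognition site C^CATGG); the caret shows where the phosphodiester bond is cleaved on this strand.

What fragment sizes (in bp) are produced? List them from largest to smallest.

55, 50, 29, 15 bp

AluI sites (AGCT) start at positions 92, 107, 136.
AluI cuts after base 2 of each site, so after positions 93, 108, 137.
The NcoI site (CCATGG) starts at position 38.
NcoI cuts after the first base of each site, so after position 38.
Combined cut positions: 38, 93, 108, 137.
Circular molecule, 4 cuts → 4 fragments:
  39–93 → 55 bp
  94–108 → 15 bp
  109–137 → 29 bp
  138–149 then 1–38 → 12 + 38 = 50 bp
Sorted largest to smallest: 55, 50, 29, 15 bp.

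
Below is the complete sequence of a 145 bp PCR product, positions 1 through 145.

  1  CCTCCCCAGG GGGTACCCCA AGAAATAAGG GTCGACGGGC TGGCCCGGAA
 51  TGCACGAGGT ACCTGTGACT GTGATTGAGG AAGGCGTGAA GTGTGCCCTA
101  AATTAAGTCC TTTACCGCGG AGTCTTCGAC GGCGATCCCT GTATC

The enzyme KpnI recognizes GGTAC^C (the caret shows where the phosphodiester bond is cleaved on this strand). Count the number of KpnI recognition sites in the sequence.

GGTACC occurs starting at positions 12, 58.
KpnI cuts at 2 sites.

2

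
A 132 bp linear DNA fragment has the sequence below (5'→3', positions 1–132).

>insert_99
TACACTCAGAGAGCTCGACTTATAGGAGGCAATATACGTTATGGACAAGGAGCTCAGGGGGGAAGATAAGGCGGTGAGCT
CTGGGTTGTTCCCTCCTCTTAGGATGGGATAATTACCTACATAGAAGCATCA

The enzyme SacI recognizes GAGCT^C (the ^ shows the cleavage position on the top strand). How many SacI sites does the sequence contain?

3

GAGCTC occurs starting at positions 11, 50, 76.
SacI cuts at 3 sites.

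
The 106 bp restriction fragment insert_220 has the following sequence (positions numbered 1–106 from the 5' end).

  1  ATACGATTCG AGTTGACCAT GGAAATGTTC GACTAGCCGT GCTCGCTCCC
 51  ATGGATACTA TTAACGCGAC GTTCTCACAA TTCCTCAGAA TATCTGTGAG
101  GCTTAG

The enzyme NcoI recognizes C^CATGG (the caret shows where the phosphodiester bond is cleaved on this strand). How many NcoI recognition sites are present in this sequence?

2

CCATGG occurs starting at positions 17, 49.
NcoI cuts at 2 sites.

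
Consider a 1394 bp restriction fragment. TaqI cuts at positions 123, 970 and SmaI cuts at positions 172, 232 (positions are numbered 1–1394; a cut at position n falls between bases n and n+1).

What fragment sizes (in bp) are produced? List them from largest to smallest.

Combined cut positions (sorted): 123, 172, 232, 970.
Linear molecule, 4 cuts → 5 fragments:
  123 − 0 = 123 bp
  172 − 123 = 49 bp
  232 − 172 = 60 bp
  970 − 232 = 738 bp
  1394 − 970 = 424 bp
Sorted largest to smallest: 738, 424, 123, 60, 49 bp.

738, 424, 123, 60, 49 bp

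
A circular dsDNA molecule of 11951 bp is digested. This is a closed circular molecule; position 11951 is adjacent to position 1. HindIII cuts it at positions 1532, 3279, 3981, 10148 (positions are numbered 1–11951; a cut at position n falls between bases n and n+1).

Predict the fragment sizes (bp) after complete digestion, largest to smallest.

Circular molecule, 4 cuts → 4 fragments:
  3279 − 1532 = 1747 bp
  3981 − 3279 = 702 bp
  10148 − 3981 = 6167 bp
  wrap: 11951 − 10148 + 1532 = 3335 bp
Sorted largest to smallest: 6167, 3335, 1747, 702 bp.

6167, 3335, 1747, 702 bp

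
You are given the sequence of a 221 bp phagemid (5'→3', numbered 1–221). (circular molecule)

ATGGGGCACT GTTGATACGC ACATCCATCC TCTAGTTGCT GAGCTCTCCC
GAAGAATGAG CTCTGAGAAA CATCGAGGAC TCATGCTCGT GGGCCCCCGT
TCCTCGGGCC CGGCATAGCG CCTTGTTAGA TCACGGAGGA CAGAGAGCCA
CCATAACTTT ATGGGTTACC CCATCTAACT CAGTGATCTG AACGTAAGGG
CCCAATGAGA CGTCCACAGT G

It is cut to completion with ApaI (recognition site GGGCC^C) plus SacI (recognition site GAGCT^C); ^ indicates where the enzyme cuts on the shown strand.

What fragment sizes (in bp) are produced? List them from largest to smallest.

92, 64, 33, 17, 15 bp

ApaI sites (GGGCCC) start at positions 91, 106, 198.
ApaI cuts after base 5 of each site (before the last base), so after positions 95, 110, 202.
SacI sites (GAGCTC) start at positions 41, 58.
SacI cuts after base 5 of each site (before the last base), so after positions 45, 62.
Combined cut positions: 45, 62, 95, 110, 202.
Circular molecule, 5 cuts → 5 fragments:
  46–62 → 17 bp
  63–95 → 33 bp
  96–110 → 15 bp
  111–202 → 92 bp
  203–221 then 1–45 → 19 + 45 = 64 bp
Sorted largest to smallest: 92, 64, 33, 17, 15 bp.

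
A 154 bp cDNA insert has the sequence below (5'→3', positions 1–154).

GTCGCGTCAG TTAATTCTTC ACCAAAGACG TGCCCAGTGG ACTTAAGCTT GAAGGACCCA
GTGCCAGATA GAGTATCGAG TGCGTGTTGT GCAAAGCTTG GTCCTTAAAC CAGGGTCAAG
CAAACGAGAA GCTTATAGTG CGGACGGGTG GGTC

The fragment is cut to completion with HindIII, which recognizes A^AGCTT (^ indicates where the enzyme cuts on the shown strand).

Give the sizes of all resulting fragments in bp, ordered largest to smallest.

HindIII sites (AAGCTT) start at positions 45, 94, 129.
HindIII cuts after the first base of each site, so after positions 45, 94, 129.
Linear molecule, 3 cuts → 4 fragments:
  1–45 → 45 bp
  46–94 → 49 bp
  95–129 → 35 bp
  130–154 → 25 bp
Sorted largest to smallest: 49, 45, 35, 25 bp.

49, 45, 35, 25 bp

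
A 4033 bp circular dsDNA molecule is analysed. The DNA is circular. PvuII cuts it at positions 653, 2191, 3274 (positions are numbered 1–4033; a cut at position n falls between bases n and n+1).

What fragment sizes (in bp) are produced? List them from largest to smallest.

Circular molecule, 3 cuts → 3 fragments:
  2191 − 653 = 1538 bp
  3274 − 2191 = 1083 bp
  wrap: 4033 − 3274 + 653 = 1412 bp
Sorted largest to smallest: 1538, 1412, 1083 bp.

1538, 1412, 1083 bp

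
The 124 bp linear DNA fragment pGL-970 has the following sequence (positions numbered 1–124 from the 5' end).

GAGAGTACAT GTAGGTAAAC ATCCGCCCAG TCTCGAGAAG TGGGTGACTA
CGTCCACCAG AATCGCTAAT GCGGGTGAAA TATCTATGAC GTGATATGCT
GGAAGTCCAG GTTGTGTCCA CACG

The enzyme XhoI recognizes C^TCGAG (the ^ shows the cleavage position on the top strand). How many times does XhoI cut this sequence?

1

CTCGAG occurs starting at position 32.
XhoI cuts at 1 site.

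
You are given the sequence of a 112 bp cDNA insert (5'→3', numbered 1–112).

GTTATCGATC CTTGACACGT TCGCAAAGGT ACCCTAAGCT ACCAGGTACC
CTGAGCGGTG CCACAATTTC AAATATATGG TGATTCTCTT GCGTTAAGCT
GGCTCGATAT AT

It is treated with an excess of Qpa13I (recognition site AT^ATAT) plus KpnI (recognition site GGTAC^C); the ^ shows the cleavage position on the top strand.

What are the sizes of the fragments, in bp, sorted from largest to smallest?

Qpa13I sites (ATATAT) start at positions 73, 107.
Qpa13I cuts after base 2 of each site, so after positions 74, 108.
KpnI sites (GGTACC) start at positions 28, 45.
KpnI cuts after base 5 of each site (before the last base), so after positions 32, 49.
Combined cut positions: 32, 49, 74, 108.
Linear molecule, 4 cuts → 5 fragments:
  1–32 → 32 bp
  33–49 → 17 bp
  50–74 → 25 bp
  75–108 → 34 bp
  109–112 → 4 bp
Sorted largest to smallest: 34, 32, 25, 17, 4 bp.

34, 32, 25, 17, 4 bp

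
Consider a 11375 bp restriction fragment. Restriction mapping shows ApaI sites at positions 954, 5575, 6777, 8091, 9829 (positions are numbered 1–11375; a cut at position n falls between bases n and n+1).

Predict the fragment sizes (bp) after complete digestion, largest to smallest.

4621, 1738, 1546, 1314, 1202, 954 bp

Linear molecule, 5 cuts → 6 fragments:
  954 − 0 = 954 bp
  5575 − 954 = 4621 bp
  6777 − 5575 = 1202 bp
  8091 − 6777 = 1314 bp
  9829 − 8091 = 1738 bp
  11375 − 9829 = 1546 bp
Sorted largest to smallest: 4621, 1738, 1546, 1314, 1202, 954 bp.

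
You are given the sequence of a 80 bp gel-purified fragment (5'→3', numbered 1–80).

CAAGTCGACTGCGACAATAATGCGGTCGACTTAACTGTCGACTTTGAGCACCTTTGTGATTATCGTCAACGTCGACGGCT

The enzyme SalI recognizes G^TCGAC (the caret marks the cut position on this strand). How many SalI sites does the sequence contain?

4

GTCGAC occurs starting at positions 4, 25, 37, 71.
SalI cuts at 4 sites.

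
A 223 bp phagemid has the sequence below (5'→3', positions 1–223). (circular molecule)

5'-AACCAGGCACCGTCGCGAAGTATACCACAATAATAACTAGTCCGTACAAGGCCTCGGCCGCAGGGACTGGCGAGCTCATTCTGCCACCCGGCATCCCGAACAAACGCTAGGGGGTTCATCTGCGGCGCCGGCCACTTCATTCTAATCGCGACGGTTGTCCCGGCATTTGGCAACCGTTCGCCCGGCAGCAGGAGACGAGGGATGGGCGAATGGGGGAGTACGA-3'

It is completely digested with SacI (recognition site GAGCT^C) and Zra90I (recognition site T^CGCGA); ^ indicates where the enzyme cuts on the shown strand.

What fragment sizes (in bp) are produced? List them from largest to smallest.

The SacI site (GAGCTC) starts at position 72.
SacI cuts after base 5 of each site (before the last base), so after position 76.
Zra90I sites (TCGCGA) start at positions 13, 146.
Zra90I cuts after the first base of each site, so after positions 13, 146.
Combined cut positions: 13, 76, 146.
Circular molecule, 3 cuts → 3 fragments:
  14–76 → 63 bp
  77–146 → 70 bp
  147–223 then 1–13 → 77 + 13 = 90 bp
Sorted largest to smallest: 90, 70, 63 bp.

90, 70, 63 bp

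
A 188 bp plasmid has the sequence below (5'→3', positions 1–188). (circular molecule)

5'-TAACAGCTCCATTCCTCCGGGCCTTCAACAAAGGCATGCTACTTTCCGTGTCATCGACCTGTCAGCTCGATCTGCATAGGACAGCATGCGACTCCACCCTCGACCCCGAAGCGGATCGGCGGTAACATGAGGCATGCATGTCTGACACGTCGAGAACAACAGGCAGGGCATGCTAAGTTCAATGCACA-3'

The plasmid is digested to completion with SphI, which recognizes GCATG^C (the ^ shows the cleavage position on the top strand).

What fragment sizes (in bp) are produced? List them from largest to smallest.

SphI sites (GCATGC) start at positions 34, 84, 132, 168.
SphI cuts after base 5 of each site (before the last base), so after positions 38, 88, 136, 172.
Circular molecule, 4 cuts → 4 fragments:
  39–88 → 50 bp
  89–136 → 48 bp
  137–172 → 36 bp
  173–188 then 1–38 → 16 + 38 = 54 bp
Sorted largest to smallest: 54, 50, 48, 36 bp.

54, 50, 48, 36 bp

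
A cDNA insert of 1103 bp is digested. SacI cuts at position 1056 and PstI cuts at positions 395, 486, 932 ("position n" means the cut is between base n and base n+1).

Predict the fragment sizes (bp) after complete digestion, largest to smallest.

446, 395, 124, 91, 47 bp

Combined cut positions (sorted): 395, 486, 932, 1056.
Linear molecule, 4 cuts → 5 fragments:
  395 − 0 = 395 bp
  486 − 395 = 91 bp
  932 − 486 = 446 bp
  1056 − 932 = 124 bp
  1103 − 1056 = 47 bp
Sorted largest to smallest: 446, 395, 124, 91, 47 bp.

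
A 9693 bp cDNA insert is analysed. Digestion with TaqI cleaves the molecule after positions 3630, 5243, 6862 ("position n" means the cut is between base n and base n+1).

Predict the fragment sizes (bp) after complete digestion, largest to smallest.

3630, 2831, 1619, 1613 bp

Linear molecule, 3 cuts → 4 fragments:
  3630 − 0 = 3630 bp
  5243 − 3630 = 1613 bp
  6862 − 5243 = 1619 bp
  9693 − 6862 = 2831 bp
Sorted largest to smallest: 3630, 2831, 1619, 1613 bp.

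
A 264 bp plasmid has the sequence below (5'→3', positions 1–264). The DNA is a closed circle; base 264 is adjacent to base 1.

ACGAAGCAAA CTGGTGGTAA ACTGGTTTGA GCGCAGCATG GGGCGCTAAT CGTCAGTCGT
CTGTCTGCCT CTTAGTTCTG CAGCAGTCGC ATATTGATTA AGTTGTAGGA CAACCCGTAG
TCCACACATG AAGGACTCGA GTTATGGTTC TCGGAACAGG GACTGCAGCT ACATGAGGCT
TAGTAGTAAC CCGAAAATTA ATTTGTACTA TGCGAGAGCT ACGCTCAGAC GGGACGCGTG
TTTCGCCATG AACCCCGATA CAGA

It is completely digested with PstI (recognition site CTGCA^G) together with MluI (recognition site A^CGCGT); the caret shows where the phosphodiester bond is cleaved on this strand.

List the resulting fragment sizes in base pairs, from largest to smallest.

PstI sites (CTGCAG) start at positions 78, 163.
PstI cuts after base 5 of each site (before the last base), so after positions 82, 167.
The MluI site (ACGCGT) starts at position 234.
MluI cuts after the first base of each site, so after position 234.
Combined cut positions: 82, 167, 234.
Circular molecule, 3 cuts → 3 fragments:
  83–167 → 85 bp
  168–234 → 67 bp
  235–264 then 1–82 → 30 + 82 = 112 bp
Sorted largest to smallest: 112, 85, 67 bp.

112, 85, 67 bp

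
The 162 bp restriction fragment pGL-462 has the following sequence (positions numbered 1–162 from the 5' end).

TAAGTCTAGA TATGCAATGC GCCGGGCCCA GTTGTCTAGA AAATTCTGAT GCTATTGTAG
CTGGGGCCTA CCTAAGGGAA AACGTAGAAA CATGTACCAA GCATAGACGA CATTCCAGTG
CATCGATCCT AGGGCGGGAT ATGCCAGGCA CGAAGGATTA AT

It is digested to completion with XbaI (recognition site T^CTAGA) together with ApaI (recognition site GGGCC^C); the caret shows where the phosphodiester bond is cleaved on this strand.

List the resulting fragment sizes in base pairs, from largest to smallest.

127, 23, 7, 5 bp

XbaI sites (TCTAGA) start at positions 5, 35.
XbaI cuts after the first base of each site, so after positions 5, 35.
The ApaI site (GGGCCC) starts at position 24.
ApaI cuts after base 5 of each site (before the last base), so after position 28.
Combined cut positions: 5, 28, 35.
Linear molecule, 3 cuts → 4 fragments:
  1–5 → 5 bp
  6–28 → 23 bp
  29–35 → 7 bp
  36–162 → 127 bp
Sorted largest to smallest: 127, 23, 7, 5 bp.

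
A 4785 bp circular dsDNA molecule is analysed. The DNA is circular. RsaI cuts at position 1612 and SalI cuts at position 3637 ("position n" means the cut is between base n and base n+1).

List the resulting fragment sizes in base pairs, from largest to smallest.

Combined cut positions (sorted): 1612, 3637.
Circular molecule, 2 cuts → 2 fragments:
  3637 − 1612 = 2025 bp
  wrap: 4785 − 3637 + 1612 = 2760 bp
Sorted largest to smallest: 2760, 2025 bp.

2760, 2025 bp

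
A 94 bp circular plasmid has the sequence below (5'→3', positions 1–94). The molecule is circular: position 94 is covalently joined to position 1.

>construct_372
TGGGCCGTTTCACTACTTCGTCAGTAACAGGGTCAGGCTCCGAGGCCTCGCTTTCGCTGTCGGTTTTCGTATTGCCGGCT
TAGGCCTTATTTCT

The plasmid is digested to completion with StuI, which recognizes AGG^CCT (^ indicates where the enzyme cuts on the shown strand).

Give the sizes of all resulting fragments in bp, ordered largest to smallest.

55, 39 bp

StuI sites (AGGCCT) start at positions 43, 82.
StuI cuts after base 3 of each site, so after positions 45, 84.
Circular molecule, 2 cuts → 2 fragments:
  46–84 → 39 bp
  85–94 then 1–45 → 10 + 45 = 55 bp
Sorted largest to smallest: 55, 39 bp.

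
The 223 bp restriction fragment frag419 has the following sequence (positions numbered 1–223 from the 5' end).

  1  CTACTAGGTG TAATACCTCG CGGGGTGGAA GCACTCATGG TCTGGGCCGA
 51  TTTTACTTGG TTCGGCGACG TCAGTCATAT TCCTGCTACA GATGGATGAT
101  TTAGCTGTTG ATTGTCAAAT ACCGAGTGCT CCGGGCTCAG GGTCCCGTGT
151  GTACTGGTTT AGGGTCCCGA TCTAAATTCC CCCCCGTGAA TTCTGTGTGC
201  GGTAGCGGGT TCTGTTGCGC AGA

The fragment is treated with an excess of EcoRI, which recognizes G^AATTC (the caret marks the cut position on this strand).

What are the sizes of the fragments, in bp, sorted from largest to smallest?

188, 35 bp

The EcoRI site (GAATTC) starts at position 188.
EcoRI cuts after the first base of each site, so after position 188.
Linear molecule, 1 cut → 2 fragments:
  1–188 → 188 bp
  189–223 → 35 bp
Sorted largest to smallest: 188, 35 bp.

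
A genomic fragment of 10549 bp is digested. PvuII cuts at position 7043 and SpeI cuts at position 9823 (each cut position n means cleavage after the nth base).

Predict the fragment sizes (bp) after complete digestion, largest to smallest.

7043, 2780, 726 bp

Combined cut positions (sorted): 7043, 9823.
Linear molecule, 2 cuts → 3 fragments:
  7043 − 0 = 7043 bp
  9823 − 7043 = 2780 bp
  10549 − 9823 = 726 bp
Sorted largest to smallest: 7043, 2780, 726 bp.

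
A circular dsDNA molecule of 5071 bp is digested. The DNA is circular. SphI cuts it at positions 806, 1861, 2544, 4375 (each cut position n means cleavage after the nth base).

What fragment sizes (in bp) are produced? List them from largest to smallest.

Circular molecule, 4 cuts → 4 fragments:
  1861 − 806 = 1055 bp
  2544 − 1861 = 683 bp
  4375 − 2544 = 1831 bp
  wrap: 5071 − 4375 + 806 = 1502 bp
Sorted largest to smallest: 1831, 1502, 1055, 683 bp.

1831, 1502, 1055, 683 bp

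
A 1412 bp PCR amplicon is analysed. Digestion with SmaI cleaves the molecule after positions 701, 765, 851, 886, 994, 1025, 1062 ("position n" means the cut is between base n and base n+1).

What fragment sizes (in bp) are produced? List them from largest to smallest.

Linear molecule, 7 cuts → 8 fragments:
  701 − 0 = 701 bp
  765 − 701 = 64 bp
  851 − 765 = 86 bp
  886 − 851 = 35 bp
  994 − 886 = 108 bp
  1025 − 994 = 31 bp
  1062 − 1025 = 37 bp
  1412 − 1062 = 350 bp
Sorted largest to smallest: 701, 350, 108, 86, 64, 37, 35, 31 bp.

701, 350, 108, 86, 64, 37, 35, 31 bp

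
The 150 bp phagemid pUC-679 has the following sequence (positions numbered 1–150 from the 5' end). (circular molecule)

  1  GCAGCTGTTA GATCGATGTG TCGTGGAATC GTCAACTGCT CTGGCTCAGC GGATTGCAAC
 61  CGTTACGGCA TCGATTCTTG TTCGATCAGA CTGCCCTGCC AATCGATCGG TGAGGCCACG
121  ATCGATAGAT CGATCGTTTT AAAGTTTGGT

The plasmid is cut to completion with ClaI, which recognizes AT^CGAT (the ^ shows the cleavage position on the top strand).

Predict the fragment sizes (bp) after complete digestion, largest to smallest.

ClaI sites (ATCGAT) start at positions 12, 70, 102, 121, 129.
ClaI cuts after base 2 of each site, so after positions 13, 71, 103, 122, 130.
Circular molecule, 5 cuts → 5 fragments:
  14–71 → 58 bp
  72–103 → 32 bp
  104–122 → 19 bp
  123–130 → 8 bp
  131–150 then 1–13 → 20 + 13 = 33 bp
Sorted largest to smallest: 58, 33, 32, 19, 8 bp.

58, 33, 32, 19, 8 bp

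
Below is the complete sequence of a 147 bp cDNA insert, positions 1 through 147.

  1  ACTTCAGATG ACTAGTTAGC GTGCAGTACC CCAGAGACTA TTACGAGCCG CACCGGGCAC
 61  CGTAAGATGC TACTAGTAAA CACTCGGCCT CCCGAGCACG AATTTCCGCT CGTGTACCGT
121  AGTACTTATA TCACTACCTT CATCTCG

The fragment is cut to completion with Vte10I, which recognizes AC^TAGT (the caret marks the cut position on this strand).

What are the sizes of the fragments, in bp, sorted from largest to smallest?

74, 61, 12 bp

Vte10I sites (ACTAGT) start at positions 11, 72.
Vte10I cuts after base 2 of each site, so after positions 12, 73.
Linear molecule, 2 cuts → 3 fragments:
  1–12 → 12 bp
  13–73 → 61 bp
  74–147 → 74 bp
Sorted largest to smallest: 74, 61, 12 bp.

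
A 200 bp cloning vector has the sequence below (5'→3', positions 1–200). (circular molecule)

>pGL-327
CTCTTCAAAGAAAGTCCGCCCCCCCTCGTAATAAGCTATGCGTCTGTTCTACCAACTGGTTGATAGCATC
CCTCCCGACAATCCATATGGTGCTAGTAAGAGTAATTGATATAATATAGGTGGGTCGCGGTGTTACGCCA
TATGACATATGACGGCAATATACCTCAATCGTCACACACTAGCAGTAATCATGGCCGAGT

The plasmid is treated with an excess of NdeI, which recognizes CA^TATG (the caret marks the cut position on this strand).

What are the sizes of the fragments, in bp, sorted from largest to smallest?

NdeI sites (CATATG) start at positions 84, 139, 146.
NdeI cuts after base 2 of each site, so after positions 85, 140, 147.
Circular molecule, 3 cuts → 3 fragments:
  86–140 → 55 bp
  141–147 → 7 bp
  148–200 then 1–85 → 53 + 85 = 138 bp
Sorted largest to smallest: 138, 55, 7 bp.

138, 55, 7 bp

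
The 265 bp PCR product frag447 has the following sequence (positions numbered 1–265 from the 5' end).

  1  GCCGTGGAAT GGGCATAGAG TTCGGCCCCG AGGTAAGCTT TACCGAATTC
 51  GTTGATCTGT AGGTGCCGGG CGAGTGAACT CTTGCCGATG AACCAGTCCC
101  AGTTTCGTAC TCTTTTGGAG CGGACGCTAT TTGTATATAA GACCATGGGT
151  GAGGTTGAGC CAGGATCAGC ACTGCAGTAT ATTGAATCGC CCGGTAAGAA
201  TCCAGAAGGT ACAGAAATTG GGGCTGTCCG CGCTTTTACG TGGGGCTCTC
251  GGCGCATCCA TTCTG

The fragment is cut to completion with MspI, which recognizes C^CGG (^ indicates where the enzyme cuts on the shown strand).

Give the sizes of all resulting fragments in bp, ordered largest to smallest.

125, 74, 66 bp

MspI sites (CCGG) start at positions 66, 191.
MspI cuts after the first base of each site, so after positions 66, 191.
Linear molecule, 2 cuts → 3 fragments:
  1–66 → 66 bp
  67–191 → 125 bp
  192–265 → 74 bp
Sorted largest to smallest: 125, 74, 66 bp.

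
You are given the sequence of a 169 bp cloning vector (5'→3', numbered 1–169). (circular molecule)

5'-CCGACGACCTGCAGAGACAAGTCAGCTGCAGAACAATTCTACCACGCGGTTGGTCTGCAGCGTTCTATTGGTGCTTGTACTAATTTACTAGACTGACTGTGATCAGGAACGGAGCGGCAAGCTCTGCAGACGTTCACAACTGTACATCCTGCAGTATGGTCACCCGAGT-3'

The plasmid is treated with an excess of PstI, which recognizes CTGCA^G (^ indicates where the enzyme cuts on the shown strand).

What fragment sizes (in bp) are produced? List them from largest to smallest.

69, 29, 29, 25, 17 bp

PstI sites (CTGCAG) start at positions 9, 26, 55, 124, 149.
PstI cuts after base 5 of each site (before the last base), so after positions 13, 30, 59, 128, 153.
Circular molecule, 5 cuts → 5 fragments:
  14–30 → 17 bp
  31–59 → 29 bp
  60–128 → 69 bp
  129–153 → 25 bp
  154–169 then 1–13 → 16 + 13 = 29 bp
Sorted largest to smallest: 69, 29, 29, 25, 17 bp.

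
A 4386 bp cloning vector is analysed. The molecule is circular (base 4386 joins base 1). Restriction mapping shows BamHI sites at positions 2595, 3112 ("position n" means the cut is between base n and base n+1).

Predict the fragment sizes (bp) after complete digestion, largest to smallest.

3869, 517 bp

Circular molecule, 2 cuts → 2 fragments:
  3112 − 2595 = 517 bp
  wrap: 4386 − 3112 + 2595 = 3869 bp
Sorted largest to smallest: 3869, 517 bp.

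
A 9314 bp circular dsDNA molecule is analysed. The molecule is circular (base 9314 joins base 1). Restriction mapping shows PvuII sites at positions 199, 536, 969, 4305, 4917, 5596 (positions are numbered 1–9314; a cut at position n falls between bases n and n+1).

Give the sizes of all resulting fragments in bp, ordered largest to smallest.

3917, 3336, 679, 612, 433, 337 bp

Circular molecule, 6 cuts → 6 fragments:
  536 − 199 = 337 bp
  969 − 536 = 433 bp
  4305 − 969 = 3336 bp
  4917 − 4305 = 612 bp
  5596 − 4917 = 679 bp
  wrap: 9314 − 5596 + 199 = 3917 bp
Sorted largest to smallest: 3917, 3336, 679, 612, 433, 337 bp.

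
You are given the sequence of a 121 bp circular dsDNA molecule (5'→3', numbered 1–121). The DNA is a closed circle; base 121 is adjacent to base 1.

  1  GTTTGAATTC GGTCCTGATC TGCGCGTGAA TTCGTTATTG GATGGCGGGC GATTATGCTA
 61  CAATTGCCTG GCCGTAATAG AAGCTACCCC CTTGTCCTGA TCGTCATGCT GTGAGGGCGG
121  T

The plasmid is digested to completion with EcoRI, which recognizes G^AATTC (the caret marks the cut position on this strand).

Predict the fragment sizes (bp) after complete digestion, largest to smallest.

EcoRI sites (GAATTC) start at positions 5, 28.
EcoRI cuts after the first base of each site, so after positions 5, 28.
Circular molecule, 2 cuts → 2 fragments:
  6–28 → 23 bp
  29–121 then 1–5 → 93 + 5 = 98 bp
Sorted largest to smallest: 98, 23 bp.

98, 23 bp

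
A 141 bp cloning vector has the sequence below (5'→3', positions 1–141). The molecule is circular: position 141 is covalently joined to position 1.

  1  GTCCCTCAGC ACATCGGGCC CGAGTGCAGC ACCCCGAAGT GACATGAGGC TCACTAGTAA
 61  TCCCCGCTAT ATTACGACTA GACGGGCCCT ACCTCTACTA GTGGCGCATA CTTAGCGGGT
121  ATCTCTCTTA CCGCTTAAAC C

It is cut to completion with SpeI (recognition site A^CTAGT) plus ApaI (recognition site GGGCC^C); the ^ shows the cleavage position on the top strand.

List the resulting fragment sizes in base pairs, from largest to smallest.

64, 35, 33, 9 bp

SpeI sites (ACTAGT) start at positions 53, 97.
SpeI cuts after the first base of each site, so after positions 53, 97.
ApaI sites (GGGCCC) start at positions 16, 84.
ApaI cuts after base 5 of each site (before the last base), so after positions 20, 88.
Combined cut positions: 20, 53, 88, 97.
Circular molecule, 4 cuts → 4 fragments:
  21–53 → 33 bp
  54–88 → 35 bp
  89–97 → 9 bp
  98–141 then 1–20 → 44 + 20 = 64 bp
Sorted largest to smallest: 64, 35, 33, 9 bp.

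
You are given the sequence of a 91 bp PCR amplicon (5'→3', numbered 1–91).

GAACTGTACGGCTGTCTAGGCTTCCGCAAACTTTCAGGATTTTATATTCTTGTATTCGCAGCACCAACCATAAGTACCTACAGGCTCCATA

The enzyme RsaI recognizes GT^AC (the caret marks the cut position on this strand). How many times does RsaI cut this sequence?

2

GTAC occurs starting at positions 6, 74.
RsaI cuts at 2 sites.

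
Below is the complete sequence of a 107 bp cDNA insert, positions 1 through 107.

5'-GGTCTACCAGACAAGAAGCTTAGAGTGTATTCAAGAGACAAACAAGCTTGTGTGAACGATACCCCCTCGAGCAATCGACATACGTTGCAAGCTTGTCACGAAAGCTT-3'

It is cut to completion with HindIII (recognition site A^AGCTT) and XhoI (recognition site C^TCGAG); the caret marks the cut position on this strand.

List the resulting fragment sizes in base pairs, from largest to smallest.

28, 23, 22, 16, 13, 5 bp

HindIII sites (AAGCTT) start at positions 16, 44, 89, 102.
HindIII cuts after the first base of each site, so after positions 16, 44, 89, 102.
The XhoI site (CTCGAG) starts at position 66.
XhoI cuts after the first base of each site, so after position 66.
Combined cut positions: 16, 44, 66, 89, 102.
Linear molecule, 5 cuts → 6 fragments:
  1–16 → 16 bp
  17–44 → 28 bp
  45–66 → 22 bp
  67–89 → 23 bp
  90–102 → 13 bp
  103–107 → 5 bp
Sorted largest to smallest: 28, 23, 22, 16, 13, 5 bp.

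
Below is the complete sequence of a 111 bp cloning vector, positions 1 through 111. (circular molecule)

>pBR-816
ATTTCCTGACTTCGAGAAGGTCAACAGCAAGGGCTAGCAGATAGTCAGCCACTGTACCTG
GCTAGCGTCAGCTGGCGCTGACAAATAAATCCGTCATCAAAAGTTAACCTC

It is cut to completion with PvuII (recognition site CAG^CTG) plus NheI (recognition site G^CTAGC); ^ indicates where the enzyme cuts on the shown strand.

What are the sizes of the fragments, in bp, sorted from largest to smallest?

73, 28, 10 bp

The PvuII site (CAGCTG) starts at position 69.
PvuII cuts after base 3 of each site, so after position 71.
NheI sites (GCTAGC) start at positions 33, 61.
NheI cuts after the first base of each site, so after positions 33, 61.
Combined cut positions: 33, 61, 71.
Circular molecule, 3 cuts → 3 fragments:
  34–61 → 28 bp
  62–71 → 10 bp
  72–111 then 1–33 → 40 + 33 = 73 bp
Sorted largest to smallest: 73, 28, 10 bp.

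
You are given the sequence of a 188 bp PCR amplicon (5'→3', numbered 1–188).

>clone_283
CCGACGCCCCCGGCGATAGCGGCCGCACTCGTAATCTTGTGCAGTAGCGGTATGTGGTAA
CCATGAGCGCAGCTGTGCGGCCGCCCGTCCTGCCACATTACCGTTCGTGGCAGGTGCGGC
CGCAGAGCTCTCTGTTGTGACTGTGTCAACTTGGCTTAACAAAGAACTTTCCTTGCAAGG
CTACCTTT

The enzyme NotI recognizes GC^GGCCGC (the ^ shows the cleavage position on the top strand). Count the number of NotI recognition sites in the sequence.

3

GCGGCCGC occurs starting at positions 19, 77, 116.
NotI cuts at 3 sites.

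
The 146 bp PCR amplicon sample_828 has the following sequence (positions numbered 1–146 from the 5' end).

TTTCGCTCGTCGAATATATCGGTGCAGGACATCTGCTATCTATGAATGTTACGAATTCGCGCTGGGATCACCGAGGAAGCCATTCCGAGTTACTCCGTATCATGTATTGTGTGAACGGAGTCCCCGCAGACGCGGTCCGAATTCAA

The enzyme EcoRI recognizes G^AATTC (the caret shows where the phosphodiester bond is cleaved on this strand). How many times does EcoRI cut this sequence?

GAATTC occurs starting at positions 53, 139.
EcoRI cuts at 2 sites.

2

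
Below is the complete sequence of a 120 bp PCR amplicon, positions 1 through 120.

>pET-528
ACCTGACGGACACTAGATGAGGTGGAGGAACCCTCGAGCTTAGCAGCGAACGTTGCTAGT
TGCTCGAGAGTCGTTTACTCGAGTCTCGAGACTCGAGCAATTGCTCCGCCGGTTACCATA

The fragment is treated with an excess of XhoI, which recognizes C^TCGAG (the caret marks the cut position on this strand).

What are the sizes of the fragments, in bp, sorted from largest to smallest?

XhoI sites (CTCGAG) start at positions 33, 63, 78, 85, 92.
XhoI cuts after the first base of each site, so after positions 33, 63, 78, 85, 92.
Linear molecule, 5 cuts → 6 fragments:
  1–33 → 33 bp
  34–63 → 30 bp
  64–78 → 15 bp
  79–85 → 7 bp
  86–92 → 7 bp
  93–120 → 28 bp
Sorted largest to smallest: 33, 30, 28, 15, 7, 7 bp.

33, 30, 28, 15, 7, 7 bp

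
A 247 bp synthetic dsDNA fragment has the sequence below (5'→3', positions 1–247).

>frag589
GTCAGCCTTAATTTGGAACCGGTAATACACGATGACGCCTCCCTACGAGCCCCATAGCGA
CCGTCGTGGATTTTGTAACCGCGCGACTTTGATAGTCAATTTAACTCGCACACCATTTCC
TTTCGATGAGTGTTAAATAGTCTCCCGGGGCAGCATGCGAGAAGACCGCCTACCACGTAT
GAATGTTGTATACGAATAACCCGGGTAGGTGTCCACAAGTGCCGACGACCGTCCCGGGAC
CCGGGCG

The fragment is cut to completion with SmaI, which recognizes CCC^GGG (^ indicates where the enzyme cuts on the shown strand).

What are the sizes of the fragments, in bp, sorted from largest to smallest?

146, 56, 33, 7, 5 bp

SmaI sites (CCCGGG) start at positions 144, 200, 233, 240.
SmaI cuts after base 3 of each site, so after positions 146, 202, 235, 242.
Linear molecule, 4 cuts → 5 fragments:
  1–146 → 146 bp
  147–202 → 56 bp
  203–235 → 33 bp
  236–242 → 7 bp
  243–247 → 5 bp
Sorted largest to smallest: 146, 56, 33, 7, 5 bp.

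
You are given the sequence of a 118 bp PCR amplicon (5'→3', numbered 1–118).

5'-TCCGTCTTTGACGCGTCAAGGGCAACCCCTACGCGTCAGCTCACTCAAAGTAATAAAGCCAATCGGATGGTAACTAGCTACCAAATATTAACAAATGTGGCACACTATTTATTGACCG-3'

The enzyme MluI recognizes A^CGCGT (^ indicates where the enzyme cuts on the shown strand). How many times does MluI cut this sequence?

2

ACGCGT occurs starting at positions 11, 31.
MluI cuts at 2 sites.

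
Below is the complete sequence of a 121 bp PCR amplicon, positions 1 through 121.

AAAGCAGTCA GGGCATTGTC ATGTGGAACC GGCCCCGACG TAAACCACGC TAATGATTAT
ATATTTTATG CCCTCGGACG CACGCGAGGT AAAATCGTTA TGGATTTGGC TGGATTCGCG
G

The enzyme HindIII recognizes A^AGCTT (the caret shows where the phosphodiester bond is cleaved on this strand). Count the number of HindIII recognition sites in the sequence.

0

No occurrence of AAGCTT is present in the sequence.
HindIII does not cut: 0 sites.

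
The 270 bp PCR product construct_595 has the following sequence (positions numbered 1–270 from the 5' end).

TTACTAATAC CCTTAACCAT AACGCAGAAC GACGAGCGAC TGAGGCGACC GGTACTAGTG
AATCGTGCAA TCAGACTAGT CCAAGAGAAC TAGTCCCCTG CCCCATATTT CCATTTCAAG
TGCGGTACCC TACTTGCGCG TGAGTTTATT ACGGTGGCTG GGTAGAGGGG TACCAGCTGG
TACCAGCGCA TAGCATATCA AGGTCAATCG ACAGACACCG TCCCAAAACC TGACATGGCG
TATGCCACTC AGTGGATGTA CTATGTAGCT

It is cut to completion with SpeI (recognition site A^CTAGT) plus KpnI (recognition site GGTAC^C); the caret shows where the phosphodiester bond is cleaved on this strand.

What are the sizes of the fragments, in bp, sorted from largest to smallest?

SpeI sites (ACTAGT) start at positions 54, 75, 89.
SpeI cuts after the first base of each site, so after positions 54, 75, 89.
KpnI sites (GGTACC) start at positions 124, 169, 179.
KpnI cuts after base 5 of each site (before the last base), so after positions 128, 173, 183.
Combined cut positions: 54, 75, 89, 128, 173, 183.
Linear molecule, 6 cuts → 7 fragments:
  1–54 → 54 bp
  55–75 → 21 bp
  76–89 → 14 bp
  90–128 → 39 bp
  129–173 → 45 bp
  174–183 → 10 bp
  184–270 → 87 bp
Sorted largest to smallest: 87, 54, 45, 39, 21, 14, 10 bp.

87, 54, 45, 39, 21, 14, 10 bp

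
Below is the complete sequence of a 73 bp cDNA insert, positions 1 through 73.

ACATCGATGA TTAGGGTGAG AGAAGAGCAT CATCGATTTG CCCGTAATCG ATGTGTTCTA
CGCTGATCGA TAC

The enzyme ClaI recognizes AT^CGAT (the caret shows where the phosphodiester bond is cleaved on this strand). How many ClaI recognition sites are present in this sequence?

ATCGAT occurs starting at positions 3, 32, 47, 66.
ClaI cuts at 4 sites.

4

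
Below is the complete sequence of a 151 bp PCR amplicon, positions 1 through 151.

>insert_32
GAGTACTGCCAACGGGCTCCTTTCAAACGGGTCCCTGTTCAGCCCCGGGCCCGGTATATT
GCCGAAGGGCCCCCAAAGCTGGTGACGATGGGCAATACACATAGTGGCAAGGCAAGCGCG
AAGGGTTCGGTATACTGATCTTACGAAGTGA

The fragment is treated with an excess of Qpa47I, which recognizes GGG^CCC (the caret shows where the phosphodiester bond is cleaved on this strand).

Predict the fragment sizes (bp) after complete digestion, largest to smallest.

Qpa47I sites (GGGCCC) start at positions 47, 67.
Qpa47I cuts after base 3 of each site, so after positions 49, 69.
Linear molecule, 2 cuts → 3 fragments:
  1–49 → 49 bp
  50–69 → 20 bp
  70–151 → 82 bp
Sorted largest to smallest: 82, 49, 20 bp.

82, 49, 20 bp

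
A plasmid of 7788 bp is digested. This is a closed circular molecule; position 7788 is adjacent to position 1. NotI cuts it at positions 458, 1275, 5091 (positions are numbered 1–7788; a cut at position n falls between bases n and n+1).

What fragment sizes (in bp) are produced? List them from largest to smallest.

Circular molecule, 3 cuts → 3 fragments:
  1275 − 458 = 817 bp
  5091 − 1275 = 3816 bp
  wrap: 7788 − 5091 + 458 = 3155 bp
Sorted largest to smallest: 3816, 3155, 817 bp.

3816, 3155, 817 bp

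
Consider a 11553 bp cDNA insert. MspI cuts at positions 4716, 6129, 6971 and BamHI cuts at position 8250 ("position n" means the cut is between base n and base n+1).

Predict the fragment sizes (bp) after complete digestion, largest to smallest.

4716, 3303, 1413, 1279, 842 bp

Combined cut positions (sorted): 4716, 6129, 6971, 8250.
Linear molecule, 4 cuts → 5 fragments:
  4716 − 0 = 4716 bp
  6129 − 4716 = 1413 bp
  6971 − 6129 = 842 bp
  8250 − 6971 = 1279 bp
  11553 − 8250 = 3303 bp
Sorted largest to smallest: 4716, 3303, 1413, 1279, 842 bp.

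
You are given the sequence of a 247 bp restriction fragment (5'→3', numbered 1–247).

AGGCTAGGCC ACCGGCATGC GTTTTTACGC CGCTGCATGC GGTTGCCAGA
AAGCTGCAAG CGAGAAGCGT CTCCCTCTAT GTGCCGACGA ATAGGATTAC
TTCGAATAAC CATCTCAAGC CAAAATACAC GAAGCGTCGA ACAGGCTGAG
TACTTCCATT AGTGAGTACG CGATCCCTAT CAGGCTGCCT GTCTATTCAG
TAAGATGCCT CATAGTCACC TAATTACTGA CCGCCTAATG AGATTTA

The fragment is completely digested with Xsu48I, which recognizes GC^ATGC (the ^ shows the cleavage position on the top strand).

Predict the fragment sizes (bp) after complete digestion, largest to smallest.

211, 20, 16 bp

Xsu48I sites (GCATGC) start at positions 15, 35.
Xsu48I cuts after base 2 of each site, so after positions 16, 36.
Linear molecule, 2 cuts → 3 fragments:
  1–16 → 16 bp
  17–36 → 20 bp
  37–247 → 211 bp
Sorted largest to smallest: 211, 20, 16 bp.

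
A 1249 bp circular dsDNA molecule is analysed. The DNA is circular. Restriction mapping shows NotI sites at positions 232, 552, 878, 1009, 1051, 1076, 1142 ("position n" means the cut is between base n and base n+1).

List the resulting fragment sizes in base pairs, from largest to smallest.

Circular molecule, 7 cuts → 7 fragments:
  552 − 232 = 320 bp
  878 − 552 = 326 bp
  1009 − 878 = 131 bp
  1051 − 1009 = 42 bp
  1076 − 1051 = 25 bp
  1142 − 1076 = 66 bp
  wrap: 1249 − 1142 + 232 = 339 bp
Sorted largest to smallest: 339, 326, 320, 131, 66, 42, 25 bp.

339, 326, 320, 131, 66, 42, 25 bp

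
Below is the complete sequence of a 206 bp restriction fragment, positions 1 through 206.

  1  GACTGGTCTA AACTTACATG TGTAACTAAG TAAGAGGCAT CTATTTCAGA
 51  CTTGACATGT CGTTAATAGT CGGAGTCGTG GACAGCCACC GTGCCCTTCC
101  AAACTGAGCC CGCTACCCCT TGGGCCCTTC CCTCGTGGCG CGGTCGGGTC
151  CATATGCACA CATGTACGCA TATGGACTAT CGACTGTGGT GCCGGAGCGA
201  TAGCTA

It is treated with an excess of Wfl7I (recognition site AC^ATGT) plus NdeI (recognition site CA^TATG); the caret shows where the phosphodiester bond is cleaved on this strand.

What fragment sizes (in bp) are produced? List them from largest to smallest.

Wfl7I sites (ACATGT) start at positions 16, 55, 160.
Wfl7I cuts after base 2 of each site, so after positions 17, 56, 161.
NdeI sites (CATATG) start at positions 151, 169.
NdeI cuts after base 2 of each site, so after positions 152, 170.
Combined cut positions: 17, 56, 152, 161, 170.
Linear molecule, 5 cuts → 6 fragments:
  1–17 → 17 bp
  18–56 → 39 bp
  57–152 → 96 bp
  153–161 → 9 bp
  162–170 → 9 bp
  171–206 → 36 bp
Sorted largest to smallest: 96, 39, 36, 17, 9, 9 bp.

96, 39, 36, 17, 9, 9 bp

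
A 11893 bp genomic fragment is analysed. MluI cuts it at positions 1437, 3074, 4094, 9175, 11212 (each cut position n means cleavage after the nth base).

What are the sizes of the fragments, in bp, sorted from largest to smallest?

Linear molecule, 5 cuts → 6 fragments:
  1437 − 0 = 1437 bp
  3074 − 1437 = 1637 bp
  4094 − 3074 = 1020 bp
  9175 − 4094 = 5081 bp
  11212 − 9175 = 2037 bp
  11893 − 11212 = 681 bp
Sorted largest to smallest: 5081, 2037, 1637, 1437, 1020, 681 bp.

5081, 2037, 1637, 1437, 1020, 681 bp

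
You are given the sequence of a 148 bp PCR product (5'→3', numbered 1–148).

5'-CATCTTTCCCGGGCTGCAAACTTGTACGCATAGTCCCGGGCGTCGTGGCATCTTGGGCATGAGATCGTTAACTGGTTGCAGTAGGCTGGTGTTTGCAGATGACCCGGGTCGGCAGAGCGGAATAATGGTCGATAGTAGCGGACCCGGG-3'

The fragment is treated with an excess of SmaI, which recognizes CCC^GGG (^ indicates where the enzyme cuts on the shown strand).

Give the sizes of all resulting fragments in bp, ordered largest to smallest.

SmaI sites (CCCGGG) start at positions 8, 35, 103, 143.
SmaI cuts after base 3 of each site, so after positions 10, 37, 105, 145.
Linear molecule, 4 cuts → 5 fragments:
  1–10 → 10 bp
  11–37 → 27 bp
  38–105 → 68 bp
  106–145 → 40 bp
  146–148 → 3 bp
Sorted largest to smallest: 68, 40, 27, 10, 3 bp.

68, 40, 27, 10, 3 bp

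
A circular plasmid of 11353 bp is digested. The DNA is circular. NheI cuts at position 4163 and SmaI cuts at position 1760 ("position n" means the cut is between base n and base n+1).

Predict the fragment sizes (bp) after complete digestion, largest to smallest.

Combined cut positions (sorted): 1760, 4163.
Circular molecule, 2 cuts → 2 fragments:
  4163 − 1760 = 2403 bp
  wrap: 11353 − 4163 + 1760 = 8950 bp
Sorted largest to smallest: 8950, 2403 bp.

8950, 2403 bp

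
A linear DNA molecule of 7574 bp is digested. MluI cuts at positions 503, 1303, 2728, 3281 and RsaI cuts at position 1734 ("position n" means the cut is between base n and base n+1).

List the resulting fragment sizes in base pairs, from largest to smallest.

4293, 994, 800, 553, 503, 431 bp

Combined cut positions (sorted): 503, 1303, 1734, 2728, 3281.
Linear molecule, 5 cuts → 6 fragments:
  503 − 0 = 503 bp
  1303 − 503 = 800 bp
  1734 − 1303 = 431 bp
  2728 − 1734 = 994 bp
  3281 − 2728 = 553 bp
  7574 − 3281 = 4293 bp
Sorted largest to smallest: 4293, 994, 800, 553, 503, 431 bp.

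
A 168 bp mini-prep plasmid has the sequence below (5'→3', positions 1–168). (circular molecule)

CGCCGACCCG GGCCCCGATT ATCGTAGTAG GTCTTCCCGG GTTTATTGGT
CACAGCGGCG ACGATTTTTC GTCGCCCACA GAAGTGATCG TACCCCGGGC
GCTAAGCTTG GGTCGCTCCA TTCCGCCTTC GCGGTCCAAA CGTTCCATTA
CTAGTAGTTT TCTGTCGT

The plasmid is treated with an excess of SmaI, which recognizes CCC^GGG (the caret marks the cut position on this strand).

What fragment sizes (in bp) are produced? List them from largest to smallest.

81, 58, 29 bp

SmaI sites (CCCGGG) start at positions 7, 36, 94.
SmaI cuts after base 3 of each site, so after positions 9, 38, 96.
Circular molecule, 3 cuts → 3 fragments:
  10–38 → 29 bp
  39–96 → 58 bp
  97–168 then 1–9 → 72 + 9 = 81 bp
Sorted largest to smallest: 81, 58, 29 bp.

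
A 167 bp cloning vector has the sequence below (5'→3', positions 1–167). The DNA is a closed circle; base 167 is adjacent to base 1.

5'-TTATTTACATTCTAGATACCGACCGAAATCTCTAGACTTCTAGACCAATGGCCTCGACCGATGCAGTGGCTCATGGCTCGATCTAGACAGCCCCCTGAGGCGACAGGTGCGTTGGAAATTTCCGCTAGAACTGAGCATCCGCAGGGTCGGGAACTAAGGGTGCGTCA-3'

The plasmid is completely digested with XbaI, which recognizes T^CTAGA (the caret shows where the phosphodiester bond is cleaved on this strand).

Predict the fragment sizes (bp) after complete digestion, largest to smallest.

XbaI sites (TCTAGA) start at positions 11, 31, 39, 82.
XbaI cuts after the first base of each site, so after positions 11, 31, 39, 82.
Circular molecule, 4 cuts → 4 fragments:
  12–31 → 20 bp
  32–39 → 8 bp
  40–82 → 43 bp
  83–167 then 1–11 → 85 + 11 = 96 bp
Sorted largest to smallest: 96, 43, 20, 8 bp.

96, 43, 20, 8 bp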